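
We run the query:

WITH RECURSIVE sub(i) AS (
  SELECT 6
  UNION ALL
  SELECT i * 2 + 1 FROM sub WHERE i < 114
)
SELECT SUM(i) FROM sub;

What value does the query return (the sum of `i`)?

435

Base: i=6.
Iteration 1: 6 < 114 holds -> i = 6 * 2 + 1 = 13.
Iteration 2: 13 < 114 holds -> i = 13 * 2 + 1 = 27.
Iteration 3: 27 < 114 holds -> i = 27 * 2 + 1 = 55.
Iteration 4: 55 < 114 holds -> i = 55 * 2 + 1 = 111.
Iteration 5: 111 < 114 holds -> i = 111 * 2 + 1 = 223.
Iteration 6: 223 < 114 fails; recursion stops.
SUM(i) = 6 + 13 + 27 + 55 + 111 + 223 = 435.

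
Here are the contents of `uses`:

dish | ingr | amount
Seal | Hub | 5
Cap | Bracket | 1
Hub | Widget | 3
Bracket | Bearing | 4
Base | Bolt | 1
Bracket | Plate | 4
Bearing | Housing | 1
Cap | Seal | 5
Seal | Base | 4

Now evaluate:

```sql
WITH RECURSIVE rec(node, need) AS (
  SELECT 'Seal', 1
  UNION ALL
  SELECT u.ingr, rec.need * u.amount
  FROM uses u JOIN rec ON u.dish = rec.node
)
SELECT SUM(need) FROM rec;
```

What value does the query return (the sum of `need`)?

29

Base: (Seal, need=1).
Iteration 1: components of {Seal} -> Base = 1*4 = 4, Hub = 1*5 = 5.
Iteration 2: components of {Base,Hub} -> Bolt = 4*1 = 4, Widget = 5*3 = 15.
Iteration 3: no further components; recursion stops.
SUM(need) = 1 + 4 + 5 + 4 + 15 = 29.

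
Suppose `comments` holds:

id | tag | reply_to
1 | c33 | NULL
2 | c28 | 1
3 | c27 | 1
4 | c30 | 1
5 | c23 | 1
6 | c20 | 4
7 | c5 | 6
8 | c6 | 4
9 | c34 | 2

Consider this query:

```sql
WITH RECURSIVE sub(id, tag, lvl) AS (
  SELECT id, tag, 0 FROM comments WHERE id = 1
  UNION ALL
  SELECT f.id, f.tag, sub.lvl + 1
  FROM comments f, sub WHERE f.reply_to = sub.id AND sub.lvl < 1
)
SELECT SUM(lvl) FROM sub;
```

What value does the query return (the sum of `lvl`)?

4

Base: id=1 (c33) at lvl 0.
Iteration 1: rows with reply_to in {1} -> c28 (id 2, lvl 1), c27 (id 3, lvl 1), c30 (id 4, lvl 1), c23 (id 5, lvl 1).
Iteration 2: lvl < 1 fails for all current rows; recursion stops.
SUM(lvl) = 0 + 1 + 1 + 1 + 1 = 4.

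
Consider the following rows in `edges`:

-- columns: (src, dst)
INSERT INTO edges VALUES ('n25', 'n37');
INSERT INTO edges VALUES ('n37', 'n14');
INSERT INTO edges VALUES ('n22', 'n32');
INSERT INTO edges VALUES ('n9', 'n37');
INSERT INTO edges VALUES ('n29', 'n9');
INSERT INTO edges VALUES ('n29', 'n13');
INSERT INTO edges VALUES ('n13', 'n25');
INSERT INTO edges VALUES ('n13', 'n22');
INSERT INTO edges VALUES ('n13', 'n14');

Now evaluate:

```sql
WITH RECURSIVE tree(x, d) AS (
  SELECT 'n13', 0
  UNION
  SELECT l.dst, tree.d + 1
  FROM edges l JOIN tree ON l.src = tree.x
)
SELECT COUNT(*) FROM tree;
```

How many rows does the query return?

7

Base: (n13, d=0).
Iteration 1: edges from {n13} -> (n14, d=1), (n22, d=1), (n25, d=1).
Iteration 2: edges from {n14,n22,n25} -> (n32, d=2), (n37, d=2).
Iteration 3: edges from {n32,n37} -> (n14, d=3).
Iteration 4: no outgoing edges from {n14}; recursion stops.
Total rows emitted: 7.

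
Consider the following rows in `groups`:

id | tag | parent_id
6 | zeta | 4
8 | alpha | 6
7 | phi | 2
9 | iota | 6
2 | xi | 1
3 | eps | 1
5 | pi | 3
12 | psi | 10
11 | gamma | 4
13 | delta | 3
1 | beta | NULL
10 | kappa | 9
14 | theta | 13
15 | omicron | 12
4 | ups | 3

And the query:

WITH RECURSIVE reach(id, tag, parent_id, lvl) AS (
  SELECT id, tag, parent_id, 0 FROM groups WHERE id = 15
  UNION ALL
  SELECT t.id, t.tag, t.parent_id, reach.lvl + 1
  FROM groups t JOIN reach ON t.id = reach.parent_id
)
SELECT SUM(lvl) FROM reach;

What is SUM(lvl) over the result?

28

Base: id=15 (omicron), parent_id=12, lvl 0.
Iteration 1: join on id=12 -> psi (id 12, parent_id=10, lvl 1).
Iteration 2: join on id=10 -> kappa (id 10, parent_id=9, lvl 2).
Iteration 3: join on id=9 -> iota (id 9, parent_id=6, lvl 3).
Iteration 4: join on id=6 -> zeta (id 6, parent_id=4, lvl 4).
Iteration 5: join on id=4 -> ups (id 4, parent_id=3, lvl 5).
Iteration 6: join on id=3 -> eps (id 3, parent_id=1, lvl 6).
Iteration 7: join on id=1 -> beta (id 1, parent_id=NULL, lvl 7).
Iteration 8: parent_id is NULL; no match; recursion stops.
SUM(lvl) = 0 + 1 + 2 + 3 + 4 + 5 + 6 + 7 = 28.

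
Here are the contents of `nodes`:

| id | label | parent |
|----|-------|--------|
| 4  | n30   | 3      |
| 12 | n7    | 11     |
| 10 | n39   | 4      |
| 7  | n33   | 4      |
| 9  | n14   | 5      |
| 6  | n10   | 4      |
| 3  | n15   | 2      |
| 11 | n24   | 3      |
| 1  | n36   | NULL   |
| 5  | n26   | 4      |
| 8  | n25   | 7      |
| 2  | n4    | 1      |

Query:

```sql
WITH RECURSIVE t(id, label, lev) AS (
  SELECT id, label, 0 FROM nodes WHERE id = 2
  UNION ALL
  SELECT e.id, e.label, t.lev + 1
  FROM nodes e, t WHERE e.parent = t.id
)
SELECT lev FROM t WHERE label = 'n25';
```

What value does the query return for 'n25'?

Base: id=2 (n4) at lev 0.
Iteration 1: rows with parent in {2} -> n15 (id 3, lev 1).
Iteration 2: rows with parent in {3} -> n30 (id 4, lev 2), n24 (id 11, lev 2).
Iteration 3: rows with parent in {4,11} -> n26 (id 5, lev 3), n10 (id 6, lev 3), n33 (id 7, lev 3), n39 (id 10, lev 3), n7 (id 12, lev 3).
Iteration 4: rows with parent in {5,6,7,10,12} -> n25 (id 8, lev 4), n14 (id 9, lev 4).
Iteration 5: no rows with parent in {8,9}; recursion stops.

4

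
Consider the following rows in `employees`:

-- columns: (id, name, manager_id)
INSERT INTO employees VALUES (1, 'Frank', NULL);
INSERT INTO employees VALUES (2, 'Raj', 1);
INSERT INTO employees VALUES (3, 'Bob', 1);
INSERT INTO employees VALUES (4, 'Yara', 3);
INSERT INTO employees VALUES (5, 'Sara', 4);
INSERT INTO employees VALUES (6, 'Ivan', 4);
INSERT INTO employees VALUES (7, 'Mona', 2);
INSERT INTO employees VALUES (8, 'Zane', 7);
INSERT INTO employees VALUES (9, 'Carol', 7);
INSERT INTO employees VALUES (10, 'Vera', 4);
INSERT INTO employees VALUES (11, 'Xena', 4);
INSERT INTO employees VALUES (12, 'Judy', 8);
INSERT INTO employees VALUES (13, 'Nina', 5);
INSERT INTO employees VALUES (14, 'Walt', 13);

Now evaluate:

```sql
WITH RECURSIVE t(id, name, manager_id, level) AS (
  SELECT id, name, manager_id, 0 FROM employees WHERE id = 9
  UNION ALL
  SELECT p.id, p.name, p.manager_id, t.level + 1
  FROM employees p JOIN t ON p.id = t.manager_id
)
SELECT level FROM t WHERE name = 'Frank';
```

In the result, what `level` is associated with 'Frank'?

3

Base: id=9 (Carol), manager_id=7, level 0.
Iteration 1: join on id=7 -> Mona (id 7, manager_id=2, level 1).
Iteration 2: join on id=2 -> Raj (id 2, manager_id=1, level 2).
Iteration 3: join on id=1 -> Frank (id 1, manager_id=NULL, level 3).
Iteration 4: manager_id is NULL; no match; recursion stops.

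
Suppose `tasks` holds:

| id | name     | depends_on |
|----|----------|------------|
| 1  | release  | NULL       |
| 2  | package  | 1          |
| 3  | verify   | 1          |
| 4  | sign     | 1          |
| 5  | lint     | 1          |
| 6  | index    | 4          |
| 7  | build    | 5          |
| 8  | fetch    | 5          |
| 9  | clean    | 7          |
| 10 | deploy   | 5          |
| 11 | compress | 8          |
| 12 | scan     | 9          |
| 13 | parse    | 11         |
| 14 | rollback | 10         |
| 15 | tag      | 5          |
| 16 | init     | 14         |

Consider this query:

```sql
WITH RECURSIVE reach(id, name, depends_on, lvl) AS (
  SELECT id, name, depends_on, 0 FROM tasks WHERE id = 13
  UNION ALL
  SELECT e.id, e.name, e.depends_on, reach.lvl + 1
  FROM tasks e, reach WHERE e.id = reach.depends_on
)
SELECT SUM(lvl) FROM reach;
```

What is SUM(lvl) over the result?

10

Base: id=13 (parse), depends_on=11, lvl 0.
Iteration 1: join on id=11 -> compress (id 11, depends_on=8, lvl 1).
Iteration 2: join on id=8 -> fetch (id 8, depends_on=5, lvl 2).
Iteration 3: join on id=5 -> lint (id 5, depends_on=1, lvl 3).
Iteration 4: join on id=1 -> release (id 1, depends_on=NULL, lvl 4).
Iteration 5: depends_on is NULL; no match; recursion stops.
SUM(lvl) = 0 + 1 + 2 + 3 + 4 = 10.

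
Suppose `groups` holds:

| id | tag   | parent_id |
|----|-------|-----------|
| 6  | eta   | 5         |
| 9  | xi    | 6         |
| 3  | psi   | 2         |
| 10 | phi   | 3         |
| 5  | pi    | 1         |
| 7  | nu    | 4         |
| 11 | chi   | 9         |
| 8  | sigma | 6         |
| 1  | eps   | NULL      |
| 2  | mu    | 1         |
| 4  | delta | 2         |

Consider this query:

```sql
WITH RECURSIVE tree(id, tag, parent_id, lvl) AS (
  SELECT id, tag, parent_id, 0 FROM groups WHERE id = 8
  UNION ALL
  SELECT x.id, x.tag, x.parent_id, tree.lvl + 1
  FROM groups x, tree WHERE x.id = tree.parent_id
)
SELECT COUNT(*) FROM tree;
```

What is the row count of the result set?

4

Base: id=8 (sigma), parent_id=6, lvl 0.
Iteration 1: join on id=6 -> eta (id 6, parent_id=5, lvl 1).
Iteration 2: join on id=5 -> pi (id 5, parent_id=1, lvl 2).
Iteration 3: join on id=1 -> eps (id 1, parent_id=NULL, lvl 3).
Iteration 4: parent_id is NULL; no match; recursion stops.
Total rows emitted: 4.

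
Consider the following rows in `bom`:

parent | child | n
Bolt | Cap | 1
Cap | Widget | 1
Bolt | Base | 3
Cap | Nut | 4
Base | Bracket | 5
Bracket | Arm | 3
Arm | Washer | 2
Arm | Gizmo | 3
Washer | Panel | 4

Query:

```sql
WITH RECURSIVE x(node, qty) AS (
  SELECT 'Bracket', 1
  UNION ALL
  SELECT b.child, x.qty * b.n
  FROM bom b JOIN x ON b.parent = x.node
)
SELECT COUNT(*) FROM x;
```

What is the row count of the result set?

Base: (Bracket, qty=1).
Iteration 1: components of {Bracket} -> Arm = 1*3 = 3.
Iteration 2: components of {Arm} -> Gizmo = 3*3 = 9, Washer = 3*2 = 6.
Iteration 3: components of {Gizmo,Washer} -> Panel = 6*4 = 24.
Iteration 4: no further components; recursion stops.
Total rows emitted: 5.

5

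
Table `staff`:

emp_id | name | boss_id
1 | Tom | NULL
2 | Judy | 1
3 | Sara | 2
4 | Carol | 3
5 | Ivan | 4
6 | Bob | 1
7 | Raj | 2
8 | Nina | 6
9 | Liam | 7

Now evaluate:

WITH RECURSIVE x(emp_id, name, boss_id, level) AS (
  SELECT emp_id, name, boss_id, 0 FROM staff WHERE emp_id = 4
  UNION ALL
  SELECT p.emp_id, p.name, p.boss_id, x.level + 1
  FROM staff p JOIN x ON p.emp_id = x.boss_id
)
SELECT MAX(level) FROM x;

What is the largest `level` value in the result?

3

Base: emp_id=4 (Carol), boss_id=3, level 0.
Iteration 1: join on emp_id=3 -> Sara (id 3, boss_id=2, level 1).
Iteration 2: join on emp_id=2 -> Judy (id 2, boss_id=1, level 2).
Iteration 3: join on emp_id=1 -> Tom (id 1, boss_id=NULL, level 3).
Iteration 4: boss_id is NULL; no match; recursion stops.
level values: 0, 1, 2, 3; the maximum is 3.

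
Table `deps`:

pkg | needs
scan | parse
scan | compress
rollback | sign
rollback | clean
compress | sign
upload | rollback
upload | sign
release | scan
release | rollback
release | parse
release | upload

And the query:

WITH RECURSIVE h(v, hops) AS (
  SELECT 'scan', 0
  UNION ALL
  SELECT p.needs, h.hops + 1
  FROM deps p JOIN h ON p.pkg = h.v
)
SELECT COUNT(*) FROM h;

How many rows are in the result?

4

Base: (scan, hops=0).
Iteration 1: edges from {scan} -> (compress, hops=1), (parse, hops=1).
Iteration 2: edges from {compress,parse} -> (sign, hops=2).
Iteration 3: no outgoing edges from {sign}; recursion stops.
Total rows emitted: 4.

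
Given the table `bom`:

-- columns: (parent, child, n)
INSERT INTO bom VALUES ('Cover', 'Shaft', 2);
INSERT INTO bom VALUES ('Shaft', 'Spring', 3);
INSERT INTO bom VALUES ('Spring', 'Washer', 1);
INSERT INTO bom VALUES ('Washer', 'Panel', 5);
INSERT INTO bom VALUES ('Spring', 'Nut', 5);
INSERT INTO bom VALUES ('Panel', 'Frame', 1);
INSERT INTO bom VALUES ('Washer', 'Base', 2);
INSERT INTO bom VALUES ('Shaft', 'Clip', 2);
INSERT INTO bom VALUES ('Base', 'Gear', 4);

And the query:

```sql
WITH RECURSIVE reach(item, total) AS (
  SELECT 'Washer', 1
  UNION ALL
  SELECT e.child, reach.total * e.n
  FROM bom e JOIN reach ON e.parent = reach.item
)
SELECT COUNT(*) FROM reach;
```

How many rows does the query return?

Base: (Washer, total=1).
Iteration 1: components of {Washer} -> Base = 1*2 = 2, Panel = 1*5 = 5.
Iteration 2: components of {Base,Panel} -> Frame = 5*1 = 5, Gear = 2*4 = 8.
Iteration 3: no further components; recursion stops.
Total rows emitted: 5.

5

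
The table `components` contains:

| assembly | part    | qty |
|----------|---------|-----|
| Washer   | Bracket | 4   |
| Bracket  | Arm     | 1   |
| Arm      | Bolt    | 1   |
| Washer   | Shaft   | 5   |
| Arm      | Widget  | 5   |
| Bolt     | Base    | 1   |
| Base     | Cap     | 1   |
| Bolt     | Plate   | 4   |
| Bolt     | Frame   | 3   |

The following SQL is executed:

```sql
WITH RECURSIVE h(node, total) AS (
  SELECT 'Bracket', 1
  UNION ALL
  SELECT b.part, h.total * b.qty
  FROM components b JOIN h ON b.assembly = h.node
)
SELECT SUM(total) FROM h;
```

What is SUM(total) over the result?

Base: (Bracket, total=1).
Iteration 1: components of {Bracket} -> Arm = 1*1 = 1.
Iteration 2: components of {Arm} -> Bolt = 1*1 = 1, Widget = 1*5 = 5.
Iteration 3: components of {Bolt,Widget} -> Base = 1*1 = 1, Frame = 1*3 = 3, Plate = 1*4 = 4.
Iteration 4: components of {Base,Frame,Plate} -> Cap = 1*1 = 1.
Iteration 5: no further components; recursion stops.
SUM(total) = 1 + 1 + 1 + 5 + 1 + 4 + 3 + 1 = 17.

17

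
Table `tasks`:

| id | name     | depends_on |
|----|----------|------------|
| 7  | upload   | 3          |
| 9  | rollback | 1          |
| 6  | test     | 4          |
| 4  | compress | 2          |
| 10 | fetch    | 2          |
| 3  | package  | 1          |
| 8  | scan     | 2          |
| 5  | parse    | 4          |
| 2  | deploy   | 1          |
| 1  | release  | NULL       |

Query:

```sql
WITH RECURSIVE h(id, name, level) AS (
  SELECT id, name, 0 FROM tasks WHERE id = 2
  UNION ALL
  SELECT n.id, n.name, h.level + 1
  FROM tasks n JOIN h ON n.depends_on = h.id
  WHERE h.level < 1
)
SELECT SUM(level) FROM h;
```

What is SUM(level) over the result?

3

Base: id=2 (deploy) at level 0.
Iteration 1: rows with depends_on in {2} -> compress (id 4, level 1), scan (id 8, level 1), fetch (id 10, level 1).
Iteration 2: level < 1 fails for all current rows; recursion stops.
SUM(level) = 0 + 1 + 1 + 1 = 3.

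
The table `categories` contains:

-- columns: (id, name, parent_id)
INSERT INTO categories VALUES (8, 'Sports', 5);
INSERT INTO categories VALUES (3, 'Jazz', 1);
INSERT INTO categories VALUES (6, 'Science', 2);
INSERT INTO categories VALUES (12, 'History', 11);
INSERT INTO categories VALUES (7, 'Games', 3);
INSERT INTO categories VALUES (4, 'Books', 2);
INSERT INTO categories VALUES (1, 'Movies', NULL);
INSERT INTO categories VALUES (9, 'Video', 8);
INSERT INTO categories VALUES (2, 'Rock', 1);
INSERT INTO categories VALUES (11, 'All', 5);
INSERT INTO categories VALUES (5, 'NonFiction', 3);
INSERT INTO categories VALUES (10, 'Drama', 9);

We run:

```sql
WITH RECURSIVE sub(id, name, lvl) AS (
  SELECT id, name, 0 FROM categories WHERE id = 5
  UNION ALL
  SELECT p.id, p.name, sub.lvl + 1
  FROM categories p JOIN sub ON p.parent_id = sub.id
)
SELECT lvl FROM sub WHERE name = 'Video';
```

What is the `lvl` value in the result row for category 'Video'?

Base: id=5 (NonFiction) at lvl 0.
Iteration 1: rows with parent_id in {5} -> Sports (id 8, lvl 1), All (id 11, lvl 1).
Iteration 2: rows with parent_id in {8,11} -> Video (id 9, lvl 2), History (id 12, lvl 2).
Iteration 3: rows with parent_id in {9,12} -> Drama (id 10, lvl 3).
Iteration 4: no rows with parent_id in {10}; recursion stops.

2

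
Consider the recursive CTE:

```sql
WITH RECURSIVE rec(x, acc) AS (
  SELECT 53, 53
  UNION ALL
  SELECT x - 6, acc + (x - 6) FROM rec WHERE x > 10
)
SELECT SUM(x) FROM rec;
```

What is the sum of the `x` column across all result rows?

261

Base: x=53, acc=53.
Iteration 1: 53 > 10 holds -> x = 53 - 6 = 47, acc = 53 + 47 = 100.
Iteration 2: 47 > 10 holds -> x = 47 - 6 = 41, acc = 100 + 41 = 141.
Iteration 3: 41 > 10 holds -> x = 41 - 6 = 35, acc = 141 + 35 = 176.
Iteration 4: 35 > 10 holds -> x = 35 - 6 = 29, acc = 176 + 29 = 205.
Iteration 5: 29 > 10 holds -> x = 29 - 6 = 23, acc = 205 + 23 = 228.
Iteration 6: 23 > 10 holds -> x = 23 - 6 = 17, acc = 228 + 17 = 245.
Iteration 7: 17 > 10 holds -> x = 17 - 6 = 11, acc = 245 + 11 = 256.
Iteration 8: 11 > 10 holds -> x = 11 - 6 = 5, acc = 256 + 5 = 261.
Iteration 9: 5 > 10 fails; recursion stops.
SUM(x) = 53 + 47 + 41 + 35 + 29 + 23 + 17 + 11 + 5 = 261.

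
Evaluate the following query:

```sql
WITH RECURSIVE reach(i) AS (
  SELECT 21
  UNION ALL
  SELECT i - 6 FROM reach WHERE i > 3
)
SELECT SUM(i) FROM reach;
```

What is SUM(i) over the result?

Base: i=21.
Iteration 1: 21 > 3 holds -> i = 21 - 6 = 15.
Iteration 2: 15 > 3 holds -> i = 15 - 6 = 9.
Iteration 3: 9 > 3 holds -> i = 9 - 6 = 3.
Iteration 4: 3 > 3 fails; recursion stops.
SUM(i) = 21 + 15 + 9 + 3 = 48.

48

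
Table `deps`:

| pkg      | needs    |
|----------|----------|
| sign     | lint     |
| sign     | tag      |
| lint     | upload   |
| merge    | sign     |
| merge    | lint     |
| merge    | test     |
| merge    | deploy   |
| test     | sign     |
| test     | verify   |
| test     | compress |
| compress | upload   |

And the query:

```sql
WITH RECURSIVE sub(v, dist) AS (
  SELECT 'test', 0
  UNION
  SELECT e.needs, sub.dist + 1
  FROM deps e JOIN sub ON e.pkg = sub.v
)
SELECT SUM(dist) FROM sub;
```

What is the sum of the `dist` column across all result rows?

12

Base: (test, dist=0).
Iteration 1: edges from {test} -> (compress, dist=1), (sign, dist=1), (verify, dist=1).
Iteration 2: edges from {compress,sign,verify} -> (lint, dist=2), (tag, dist=2), (upload, dist=2).
Iteration 3: edges from {lint,tag,upload} -> (upload, dist=3).
Iteration 4: no outgoing edges from {upload}; recursion stops.
SUM(dist) = 0 + 1 + 1 + 1 + 2 + 2 + 2 + 3 = 12.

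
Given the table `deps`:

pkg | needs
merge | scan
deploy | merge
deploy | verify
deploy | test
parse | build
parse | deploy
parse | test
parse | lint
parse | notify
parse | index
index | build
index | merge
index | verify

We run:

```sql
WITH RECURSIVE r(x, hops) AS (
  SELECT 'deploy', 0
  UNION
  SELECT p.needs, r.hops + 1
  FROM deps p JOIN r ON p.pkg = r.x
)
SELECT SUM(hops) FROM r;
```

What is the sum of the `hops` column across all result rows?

5

Base: (deploy, hops=0).
Iteration 1: edges from {deploy} -> (merge, hops=1), (test, hops=1), (verify, hops=1).
Iteration 2: edges from {merge,test,verify} -> (scan, hops=2).
Iteration 3: no outgoing edges from {scan}; recursion stops.
SUM(hops) = 0 + 1 + 1 + 1 + 2 = 5.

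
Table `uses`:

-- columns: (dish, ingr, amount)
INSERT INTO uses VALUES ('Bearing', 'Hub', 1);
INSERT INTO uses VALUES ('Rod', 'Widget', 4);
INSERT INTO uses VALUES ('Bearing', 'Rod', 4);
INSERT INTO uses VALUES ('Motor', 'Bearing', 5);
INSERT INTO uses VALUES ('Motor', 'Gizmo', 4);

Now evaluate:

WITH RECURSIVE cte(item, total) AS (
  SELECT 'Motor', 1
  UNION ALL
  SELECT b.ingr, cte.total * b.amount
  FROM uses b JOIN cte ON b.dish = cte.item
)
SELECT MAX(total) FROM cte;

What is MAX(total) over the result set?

Base: (Motor, total=1).
Iteration 1: components of {Motor} -> Bearing = 1*5 = 5, Gizmo = 1*4 = 4.
Iteration 2: components of {Bearing,Gizmo} -> Hub = 5*1 = 5, Rod = 5*4 = 20.
Iteration 3: components of {Hub,Rod} -> Widget = 20*4 = 80.
Iteration 4: no further components; recursion stops.
total values: 1, 5, 4, 5, 20, 80; the maximum is 80.

80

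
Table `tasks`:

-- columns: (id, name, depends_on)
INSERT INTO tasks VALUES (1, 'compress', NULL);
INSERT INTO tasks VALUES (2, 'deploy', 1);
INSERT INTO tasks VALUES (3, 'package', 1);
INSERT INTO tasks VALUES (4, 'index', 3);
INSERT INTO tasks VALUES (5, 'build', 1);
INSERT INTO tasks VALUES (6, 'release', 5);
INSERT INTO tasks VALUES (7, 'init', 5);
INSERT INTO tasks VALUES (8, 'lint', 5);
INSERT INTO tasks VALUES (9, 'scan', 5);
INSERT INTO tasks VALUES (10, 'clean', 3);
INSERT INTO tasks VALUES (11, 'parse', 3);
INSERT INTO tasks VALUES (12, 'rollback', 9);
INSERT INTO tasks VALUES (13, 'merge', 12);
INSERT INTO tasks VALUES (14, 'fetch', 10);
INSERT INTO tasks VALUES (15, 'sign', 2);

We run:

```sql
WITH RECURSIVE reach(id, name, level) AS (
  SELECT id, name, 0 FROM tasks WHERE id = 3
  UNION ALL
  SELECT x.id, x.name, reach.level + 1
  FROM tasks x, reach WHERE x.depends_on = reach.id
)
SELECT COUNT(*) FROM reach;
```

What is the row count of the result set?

5

Base: id=3 (package) at level 0.
Iteration 1: rows with depends_on in {3} -> index (id 4, level 1), clean (id 10, level 1), parse (id 11, level 1).
Iteration 2: rows with depends_on in {4,10,11} -> fetch (id 14, level 2).
Iteration 3: no rows with depends_on in {14}; recursion stops.
Total rows emitted: 5.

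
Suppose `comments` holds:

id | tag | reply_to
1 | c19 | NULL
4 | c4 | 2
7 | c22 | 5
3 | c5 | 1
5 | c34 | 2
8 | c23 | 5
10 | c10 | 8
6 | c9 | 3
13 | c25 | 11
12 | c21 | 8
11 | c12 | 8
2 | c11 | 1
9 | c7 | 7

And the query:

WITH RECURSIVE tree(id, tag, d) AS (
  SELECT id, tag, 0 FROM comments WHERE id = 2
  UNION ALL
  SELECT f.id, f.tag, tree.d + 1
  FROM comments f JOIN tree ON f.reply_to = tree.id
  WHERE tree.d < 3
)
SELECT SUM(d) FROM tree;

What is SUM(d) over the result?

Base: id=2 (c11) at d 0.
Iteration 1: rows with reply_to in {2} -> c4 (id 4, d 1), c34 (id 5, d 1).
Iteration 2: rows with reply_to in {4,5} -> c22 (id 7, d 2), c23 (id 8, d 2).
Iteration 3: rows with reply_to in {7,8} -> c7 (id 9, d 3), c10 (id 10, d 3), c12 (id 11, d 3), c21 (id 12, d 3).
Iteration 4: d < 3 fails for all current rows; recursion stops.
SUM(d) = 0 + 1 + 1 + 2 + 2 + 3 + 3 + 3 + 3 = 18.

18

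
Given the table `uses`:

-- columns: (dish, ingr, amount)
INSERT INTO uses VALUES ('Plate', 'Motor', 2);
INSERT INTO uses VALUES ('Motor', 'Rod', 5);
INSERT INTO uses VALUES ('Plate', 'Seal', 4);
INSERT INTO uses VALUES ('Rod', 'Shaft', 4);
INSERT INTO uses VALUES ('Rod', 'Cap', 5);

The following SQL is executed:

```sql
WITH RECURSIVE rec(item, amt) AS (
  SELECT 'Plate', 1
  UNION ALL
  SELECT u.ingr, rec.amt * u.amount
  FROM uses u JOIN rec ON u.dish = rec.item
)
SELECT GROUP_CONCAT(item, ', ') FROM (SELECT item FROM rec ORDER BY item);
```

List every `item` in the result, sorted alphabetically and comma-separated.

Base: (Plate, amt=1).
Iteration 1: components of {Plate} -> Motor = 1*2 = 2, Seal = 1*4 = 4.
Iteration 2: components of {Motor,Seal} -> Rod = 2*5 = 10.
Iteration 3: components of {Rod} -> Cap = 10*5 = 50, Shaft = 10*4 = 40.
Iteration 4: no further components; recursion stops.

Cap, Motor, Plate, Rod, Seal, Shaft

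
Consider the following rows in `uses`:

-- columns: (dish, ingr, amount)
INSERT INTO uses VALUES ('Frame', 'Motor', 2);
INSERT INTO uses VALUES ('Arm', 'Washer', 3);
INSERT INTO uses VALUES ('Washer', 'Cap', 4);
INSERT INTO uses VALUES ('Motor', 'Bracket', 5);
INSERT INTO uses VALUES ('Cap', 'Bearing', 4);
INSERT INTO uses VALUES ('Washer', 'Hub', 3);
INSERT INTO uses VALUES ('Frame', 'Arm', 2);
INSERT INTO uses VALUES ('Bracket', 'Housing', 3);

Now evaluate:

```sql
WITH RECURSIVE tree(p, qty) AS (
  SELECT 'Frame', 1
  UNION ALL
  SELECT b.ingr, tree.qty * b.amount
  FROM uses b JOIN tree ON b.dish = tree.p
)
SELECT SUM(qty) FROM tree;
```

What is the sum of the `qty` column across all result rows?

189

Base: (Frame, qty=1).
Iteration 1: components of {Frame} -> Arm = 1*2 = 2, Motor = 1*2 = 2.
Iteration 2: components of {Arm,Motor} -> Bracket = 2*5 = 10, Washer = 2*3 = 6.
Iteration 3: components of {Bracket,Washer} -> Cap = 6*4 = 24, Housing = 10*3 = 30, Hub = 6*3 = 18.
Iteration 4: components of {Cap,Housing,Hub} -> Bearing = 24*4 = 96.
Iteration 5: no further components; recursion stops.
SUM(qty) = 1 + 2 + 2 + 6 + 10 + 24 + 18 + 30 + 96 = 189.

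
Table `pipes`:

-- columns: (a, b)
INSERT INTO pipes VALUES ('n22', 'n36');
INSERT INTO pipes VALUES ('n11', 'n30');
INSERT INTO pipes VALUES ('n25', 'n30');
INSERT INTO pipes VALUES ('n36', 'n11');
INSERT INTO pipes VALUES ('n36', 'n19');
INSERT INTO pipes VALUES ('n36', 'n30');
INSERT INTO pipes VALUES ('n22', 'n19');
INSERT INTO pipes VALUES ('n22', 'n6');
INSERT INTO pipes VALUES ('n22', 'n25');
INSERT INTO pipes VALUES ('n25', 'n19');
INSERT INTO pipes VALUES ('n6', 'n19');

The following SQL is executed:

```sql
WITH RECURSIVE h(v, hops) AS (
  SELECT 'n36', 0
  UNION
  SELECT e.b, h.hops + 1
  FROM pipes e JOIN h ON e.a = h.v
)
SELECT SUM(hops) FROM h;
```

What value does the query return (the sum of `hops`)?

5

Base: (n36, hops=0).
Iteration 1: edges from {n36} -> (n11, hops=1), (n19, hops=1), (n30, hops=1).
Iteration 2: edges from {n11,n19,n30} -> (n30, hops=2).
Iteration 3: no outgoing edges from {n30}; recursion stops.
SUM(hops) = 0 + 1 + 1 + 1 + 2 = 5.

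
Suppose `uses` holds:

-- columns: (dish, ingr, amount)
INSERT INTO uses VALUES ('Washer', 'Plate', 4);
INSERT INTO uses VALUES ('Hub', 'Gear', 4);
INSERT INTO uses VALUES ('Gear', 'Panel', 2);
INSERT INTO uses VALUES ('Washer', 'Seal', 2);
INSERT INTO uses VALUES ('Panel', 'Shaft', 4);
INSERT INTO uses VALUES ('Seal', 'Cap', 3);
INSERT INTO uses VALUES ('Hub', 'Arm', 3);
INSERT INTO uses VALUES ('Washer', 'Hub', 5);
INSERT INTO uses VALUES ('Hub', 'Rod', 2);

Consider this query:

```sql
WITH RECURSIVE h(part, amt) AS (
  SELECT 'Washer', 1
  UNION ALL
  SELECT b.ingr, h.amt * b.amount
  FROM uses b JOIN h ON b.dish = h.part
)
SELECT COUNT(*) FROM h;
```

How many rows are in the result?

Base: (Washer, amt=1).
Iteration 1: components of {Washer} -> Hub = 1*5 = 5, Plate = 1*4 = 4, Seal = 1*2 = 2.
Iteration 2: components of {Hub,Plate,Seal} -> Arm = 5*3 = 15, Cap = 2*3 = 6, Gear = 5*4 = 20, Rod = 5*2 = 10.
Iteration 3: components of {Arm,Cap,Gear,Rod} -> Panel = 20*2 = 40.
Iteration 4: components of {Panel} -> Shaft = 40*4 = 160.
Iteration 5: no further components; recursion stops.
Total rows emitted: 10.

10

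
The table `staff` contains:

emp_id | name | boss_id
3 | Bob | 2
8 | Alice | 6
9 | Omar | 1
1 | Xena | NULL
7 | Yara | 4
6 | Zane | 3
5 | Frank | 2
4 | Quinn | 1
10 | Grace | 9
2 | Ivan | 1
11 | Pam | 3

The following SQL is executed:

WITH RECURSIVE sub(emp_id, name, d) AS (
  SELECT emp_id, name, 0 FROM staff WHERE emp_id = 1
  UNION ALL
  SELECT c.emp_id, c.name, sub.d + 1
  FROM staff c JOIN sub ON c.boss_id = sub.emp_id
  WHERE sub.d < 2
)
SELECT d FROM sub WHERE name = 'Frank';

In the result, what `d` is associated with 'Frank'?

Base: emp_id=1 (Xena) at d 0.
Iteration 1: rows with boss_id in {1} -> Ivan (id 2, d 1), Quinn (id 4, d 1), Omar (id 9, d 1).
Iteration 2: rows with boss_id in {2,4,9} -> Bob (id 3, d 2), Frank (id 5, d 2), Yara (id 7, d 2), Grace (id 10, d 2).
Iteration 3: d < 2 fails for all current rows; recursion stops.

2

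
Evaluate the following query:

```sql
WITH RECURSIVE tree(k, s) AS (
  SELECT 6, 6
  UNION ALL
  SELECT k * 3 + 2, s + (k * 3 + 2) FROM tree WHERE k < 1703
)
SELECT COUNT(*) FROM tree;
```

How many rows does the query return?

7

Base: k=6, s=6.
Iteration 1: 6 < 1703 holds -> k = 6 * 3 + 2 = 20, s = 6 + 20 = 26.
Iteration 2: 20 < 1703 holds -> k = 20 * 3 + 2 = 62, s = 26 + 62 = 88.
Iteration 3: 62 < 1703 holds -> k = 62 * 3 + 2 = 188, s = 88 + 188 = 276.
Iteration 4: 188 < 1703 holds -> k = 188 * 3 + 2 = 566, s = 276 + 566 = 842.
Iteration 5: 566 < 1703 holds -> k = 566 * 3 + 2 = 1700, s = 842 + 1700 = 2542.
Iteration 6: 1700 < 1703 holds -> k = 1700 * 3 + 2 = 5102, s = 2542 + 5102 = 7644.
Iteration 7: 5102 < 1703 fails; recursion stops.
Total rows emitted: 7.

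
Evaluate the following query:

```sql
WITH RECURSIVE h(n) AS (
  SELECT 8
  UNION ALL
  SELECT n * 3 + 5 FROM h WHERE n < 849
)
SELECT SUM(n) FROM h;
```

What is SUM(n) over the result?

3807

Base: n=8.
Iteration 1: 8 < 849 holds -> n = 8 * 3 + 5 = 29.
Iteration 2: 29 < 849 holds -> n = 29 * 3 + 5 = 92.
Iteration 3: 92 < 849 holds -> n = 92 * 3 + 5 = 281.
Iteration 4: 281 < 849 holds -> n = 281 * 3 + 5 = 848.
Iteration 5: 848 < 849 holds -> n = 848 * 3 + 5 = 2549.
Iteration 6: 2549 < 849 fails; recursion stops.
SUM(n) = 8 + 29 + 92 + 281 + 848 + 2549 = 3807.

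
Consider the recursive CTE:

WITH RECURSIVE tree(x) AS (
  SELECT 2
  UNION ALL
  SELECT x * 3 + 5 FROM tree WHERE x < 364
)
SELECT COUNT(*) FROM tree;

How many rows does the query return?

Base: x=2.
Iteration 1: 2 < 364 holds -> x = 2 * 3 + 5 = 11.
Iteration 2: 11 < 364 holds -> x = 11 * 3 + 5 = 38.
Iteration 3: 38 < 364 holds -> x = 38 * 3 + 5 = 119.
Iteration 4: 119 < 364 holds -> x = 119 * 3 + 5 = 362.
Iteration 5: 362 < 364 holds -> x = 362 * 3 + 5 = 1091.
Iteration 6: 1091 < 364 fails; recursion stops.
Total rows emitted: 6.

6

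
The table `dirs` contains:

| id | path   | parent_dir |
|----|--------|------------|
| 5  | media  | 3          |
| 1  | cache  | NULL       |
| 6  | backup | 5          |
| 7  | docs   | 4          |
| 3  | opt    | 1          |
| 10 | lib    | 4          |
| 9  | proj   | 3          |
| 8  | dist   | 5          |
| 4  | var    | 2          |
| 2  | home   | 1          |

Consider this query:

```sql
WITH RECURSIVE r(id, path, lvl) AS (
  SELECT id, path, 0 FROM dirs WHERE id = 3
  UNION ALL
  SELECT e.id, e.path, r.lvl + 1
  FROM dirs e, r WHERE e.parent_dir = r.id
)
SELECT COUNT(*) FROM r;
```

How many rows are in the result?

Base: id=3 (opt) at lvl 0.
Iteration 1: rows with parent_dir in {3} -> media (id 5, lvl 1), proj (id 9, lvl 1).
Iteration 2: rows with parent_dir in {5,9} -> backup (id 6, lvl 2), dist (id 8, lvl 2).
Iteration 3: no rows with parent_dir in {6,8}; recursion stops.
Total rows emitted: 5.

5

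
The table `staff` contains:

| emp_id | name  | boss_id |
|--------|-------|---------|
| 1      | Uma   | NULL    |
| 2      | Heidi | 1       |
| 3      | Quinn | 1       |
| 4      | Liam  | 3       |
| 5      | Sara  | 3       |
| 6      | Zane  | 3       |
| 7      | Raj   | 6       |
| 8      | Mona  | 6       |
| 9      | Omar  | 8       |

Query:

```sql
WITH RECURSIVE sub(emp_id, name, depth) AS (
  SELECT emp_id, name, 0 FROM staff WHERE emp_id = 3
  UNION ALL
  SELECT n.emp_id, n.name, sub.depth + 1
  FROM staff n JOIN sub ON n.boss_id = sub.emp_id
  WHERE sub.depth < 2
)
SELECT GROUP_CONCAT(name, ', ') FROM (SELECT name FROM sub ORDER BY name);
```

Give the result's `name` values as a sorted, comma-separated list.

Liam, Mona, Quinn, Raj, Sara, Zane

Base: emp_id=3 (Quinn) at depth 0.
Iteration 1: rows with boss_id in {3} -> Liam (id 4, depth 1), Sara (id 5, depth 1), Zane (id 6, depth 1).
Iteration 2: rows with boss_id in {4,5,6} -> Raj (id 7, depth 2), Mona (id 8, depth 2).
Iteration 3: depth < 2 fails for all current rows; recursion stops.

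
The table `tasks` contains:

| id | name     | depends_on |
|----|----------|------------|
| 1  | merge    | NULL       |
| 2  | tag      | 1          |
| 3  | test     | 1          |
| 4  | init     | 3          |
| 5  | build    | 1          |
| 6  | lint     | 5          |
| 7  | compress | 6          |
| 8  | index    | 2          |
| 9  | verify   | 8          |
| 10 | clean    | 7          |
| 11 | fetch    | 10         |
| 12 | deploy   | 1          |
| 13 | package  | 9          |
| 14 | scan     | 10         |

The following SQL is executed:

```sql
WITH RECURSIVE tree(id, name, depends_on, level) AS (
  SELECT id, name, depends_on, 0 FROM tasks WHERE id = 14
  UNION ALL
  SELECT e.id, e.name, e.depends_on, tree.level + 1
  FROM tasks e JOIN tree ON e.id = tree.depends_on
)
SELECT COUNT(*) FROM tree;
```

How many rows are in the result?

Base: id=14 (scan), depends_on=10, level 0.
Iteration 1: join on id=10 -> clean (id 10, depends_on=7, level 1).
Iteration 2: join on id=7 -> compress (id 7, depends_on=6, level 2).
Iteration 3: join on id=6 -> lint (id 6, depends_on=5, level 3).
Iteration 4: join on id=5 -> build (id 5, depends_on=1, level 4).
Iteration 5: join on id=1 -> merge (id 1, depends_on=NULL, level 5).
Iteration 6: depends_on is NULL; no match; recursion stops.
Total rows emitted: 6.

6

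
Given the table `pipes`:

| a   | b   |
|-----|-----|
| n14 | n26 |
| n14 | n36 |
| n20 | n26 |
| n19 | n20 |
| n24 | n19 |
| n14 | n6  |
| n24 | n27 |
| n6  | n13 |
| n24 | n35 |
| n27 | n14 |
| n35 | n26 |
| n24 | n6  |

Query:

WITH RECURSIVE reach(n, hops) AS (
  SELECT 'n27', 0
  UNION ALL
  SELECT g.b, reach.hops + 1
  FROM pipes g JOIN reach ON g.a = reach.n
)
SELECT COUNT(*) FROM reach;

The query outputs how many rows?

Base: (n27, hops=0).
Iteration 1: edges from {n27} -> (n14, hops=1).
Iteration 2: edges from {n14} -> (n26, hops=2), (n36, hops=2), (n6, hops=2).
Iteration 3: edges from {n26,n36,n6} -> (n13, hops=3).
Iteration 4: no outgoing edges from {n13}; recursion stops.
Total rows emitted: 6.

6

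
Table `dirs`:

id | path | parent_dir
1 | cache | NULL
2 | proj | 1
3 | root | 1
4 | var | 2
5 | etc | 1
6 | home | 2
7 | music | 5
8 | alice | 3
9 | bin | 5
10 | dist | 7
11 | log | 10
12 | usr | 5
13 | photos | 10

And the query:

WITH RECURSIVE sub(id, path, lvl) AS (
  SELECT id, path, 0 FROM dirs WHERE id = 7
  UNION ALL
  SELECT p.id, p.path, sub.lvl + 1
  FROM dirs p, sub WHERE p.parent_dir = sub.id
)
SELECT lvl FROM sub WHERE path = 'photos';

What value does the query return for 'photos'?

2

Base: id=7 (music) at lvl 0.
Iteration 1: rows with parent_dir in {7} -> dist (id 10, lvl 1).
Iteration 2: rows with parent_dir in {10} -> log (id 11, lvl 2), photos (id 13, lvl 2).
Iteration 3: no rows with parent_dir in {11,13}; recursion stops.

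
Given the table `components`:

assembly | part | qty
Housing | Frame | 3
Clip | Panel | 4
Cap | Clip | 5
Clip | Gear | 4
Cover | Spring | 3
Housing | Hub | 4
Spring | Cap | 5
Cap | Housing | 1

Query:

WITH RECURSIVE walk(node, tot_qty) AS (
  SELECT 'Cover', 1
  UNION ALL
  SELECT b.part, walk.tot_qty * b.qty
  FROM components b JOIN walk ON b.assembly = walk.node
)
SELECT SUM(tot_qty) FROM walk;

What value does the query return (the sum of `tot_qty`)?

Base: (Cover, tot_qty=1).
Iteration 1: components of {Cover} -> Spring = 1*3 = 3.
Iteration 2: components of {Spring} -> Cap = 3*5 = 15.
Iteration 3: components of {Cap} -> Clip = 15*5 = 75, Housing = 15*1 = 15.
Iteration 4: components of {Clip,Housing} -> Frame = 15*3 = 45, Gear = 75*4 = 300, Hub = 15*4 = 60, Panel = 75*4 = 300.
Iteration 5: no further components; recursion stops.
SUM(tot_qty) = 1 + 3 + 15 + 15 + 75 + 60 + 45 + 300 + 300 = 814.

814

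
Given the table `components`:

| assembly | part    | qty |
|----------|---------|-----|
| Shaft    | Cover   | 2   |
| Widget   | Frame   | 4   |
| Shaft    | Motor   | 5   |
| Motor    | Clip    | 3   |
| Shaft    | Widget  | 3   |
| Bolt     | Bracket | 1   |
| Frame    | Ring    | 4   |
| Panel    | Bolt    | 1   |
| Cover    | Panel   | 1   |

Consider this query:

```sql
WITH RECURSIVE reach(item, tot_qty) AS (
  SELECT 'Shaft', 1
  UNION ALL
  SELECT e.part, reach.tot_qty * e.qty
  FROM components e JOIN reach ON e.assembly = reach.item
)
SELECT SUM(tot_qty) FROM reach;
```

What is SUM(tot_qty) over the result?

92

Base: (Shaft, tot_qty=1).
Iteration 1: components of {Shaft} -> Cover = 1*2 = 2, Motor = 1*5 = 5, Widget = 1*3 = 3.
Iteration 2: components of {Cover,Motor,Widget} -> Clip = 5*3 = 15, Frame = 3*4 = 12, Panel = 2*1 = 2.
Iteration 3: components of {Clip,Frame,Panel} -> Bolt = 2*1 = 2, Ring = 12*4 = 48.
Iteration 4: components of {Bolt,Ring} -> Bracket = 2*1 = 2.
Iteration 5: no further components; recursion stops.
SUM(tot_qty) = 1 + 2 + 5 + 3 + 2 + 15 + 12 + 2 + 48 + 2 = 92.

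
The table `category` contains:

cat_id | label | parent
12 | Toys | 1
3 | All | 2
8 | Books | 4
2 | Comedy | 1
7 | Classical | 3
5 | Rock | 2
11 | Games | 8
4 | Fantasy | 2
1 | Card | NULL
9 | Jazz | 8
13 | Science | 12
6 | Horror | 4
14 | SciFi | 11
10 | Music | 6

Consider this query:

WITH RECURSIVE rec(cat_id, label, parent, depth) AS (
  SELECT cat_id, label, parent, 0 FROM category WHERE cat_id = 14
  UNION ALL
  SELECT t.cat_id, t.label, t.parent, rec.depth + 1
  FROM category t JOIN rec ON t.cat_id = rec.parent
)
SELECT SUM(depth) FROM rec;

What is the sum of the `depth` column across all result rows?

Base: cat_id=14 (SciFi), parent=11, depth 0.
Iteration 1: join on cat_id=11 -> Games (id 11, parent=8, depth 1).
Iteration 2: join on cat_id=8 -> Books (id 8, parent=4, depth 2).
Iteration 3: join on cat_id=4 -> Fantasy (id 4, parent=2, depth 3).
Iteration 4: join on cat_id=2 -> Comedy (id 2, parent=1, depth 4).
Iteration 5: join on cat_id=1 -> Card (id 1, parent=NULL, depth 5).
Iteration 6: parent is NULL; no match; recursion stops.
SUM(depth) = 0 + 1 + 2 + 3 + 4 + 5 = 15.

15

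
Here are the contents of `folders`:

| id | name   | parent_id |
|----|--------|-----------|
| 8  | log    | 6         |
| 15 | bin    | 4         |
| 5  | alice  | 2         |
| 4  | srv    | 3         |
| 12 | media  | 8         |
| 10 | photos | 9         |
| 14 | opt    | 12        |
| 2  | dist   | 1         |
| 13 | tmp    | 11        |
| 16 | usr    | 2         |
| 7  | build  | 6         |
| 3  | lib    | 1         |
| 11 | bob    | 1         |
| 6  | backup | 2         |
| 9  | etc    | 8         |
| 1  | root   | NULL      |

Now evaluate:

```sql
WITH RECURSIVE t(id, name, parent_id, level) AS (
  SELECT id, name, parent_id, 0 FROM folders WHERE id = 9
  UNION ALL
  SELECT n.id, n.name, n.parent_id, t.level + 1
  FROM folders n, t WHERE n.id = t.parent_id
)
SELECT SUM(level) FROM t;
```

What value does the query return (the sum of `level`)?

Base: id=9 (etc), parent_id=8, level 0.
Iteration 1: join on id=8 -> log (id 8, parent_id=6, level 1).
Iteration 2: join on id=6 -> backup (id 6, parent_id=2, level 2).
Iteration 3: join on id=2 -> dist (id 2, parent_id=1, level 3).
Iteration 4: join on id=1 -> root (id 1, parent_id=NULL, level 4).
Iteration 5: parent_id is NULL; no match; recursion stops.
SUM(level) = 0 + 1 + 2 + 3 + 4 = 10.

10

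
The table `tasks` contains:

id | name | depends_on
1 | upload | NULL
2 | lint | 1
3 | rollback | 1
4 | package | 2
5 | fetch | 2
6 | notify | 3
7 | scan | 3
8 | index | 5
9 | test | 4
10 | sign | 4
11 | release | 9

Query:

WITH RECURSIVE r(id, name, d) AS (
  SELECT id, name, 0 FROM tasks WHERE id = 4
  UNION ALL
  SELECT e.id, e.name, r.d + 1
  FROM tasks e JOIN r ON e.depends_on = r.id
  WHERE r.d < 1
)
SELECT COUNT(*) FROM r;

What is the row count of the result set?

3

Base: id=4 (package) at d 0.
Iteration 1: rows with depends_on in {4} -> test (id 9, d 1), sign (id 10, d 1).
Iteration 2: d < 1 fails for all current rows; recursion stops.
Total rows emitted: 3.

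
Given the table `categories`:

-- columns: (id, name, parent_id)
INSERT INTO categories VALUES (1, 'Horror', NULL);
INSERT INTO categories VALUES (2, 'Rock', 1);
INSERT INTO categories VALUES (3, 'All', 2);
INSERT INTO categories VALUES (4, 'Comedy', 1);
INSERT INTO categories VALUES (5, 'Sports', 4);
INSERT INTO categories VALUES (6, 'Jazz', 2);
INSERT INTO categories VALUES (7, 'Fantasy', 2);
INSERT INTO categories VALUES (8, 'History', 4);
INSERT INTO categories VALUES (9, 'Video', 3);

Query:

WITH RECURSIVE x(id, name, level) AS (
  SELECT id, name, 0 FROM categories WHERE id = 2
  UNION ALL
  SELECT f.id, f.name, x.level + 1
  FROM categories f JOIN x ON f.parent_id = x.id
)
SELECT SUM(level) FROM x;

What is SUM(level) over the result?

5

Base: id=2 (Rock) at level 0.
Iteration 1: rows with parent_id in {2} -> All (id 3, level 1), Jazz (id 6, level 1), Fantasy (id 7, level 1).
Iteration 2: rows with parent_id in {3,6,7} -> Video (id 9, level 2).
Iteration 3: no rows with parent_id in {9}; recursion stops.
SUM(level) = 0 + 1 + 1 + 1 + 2 = 5.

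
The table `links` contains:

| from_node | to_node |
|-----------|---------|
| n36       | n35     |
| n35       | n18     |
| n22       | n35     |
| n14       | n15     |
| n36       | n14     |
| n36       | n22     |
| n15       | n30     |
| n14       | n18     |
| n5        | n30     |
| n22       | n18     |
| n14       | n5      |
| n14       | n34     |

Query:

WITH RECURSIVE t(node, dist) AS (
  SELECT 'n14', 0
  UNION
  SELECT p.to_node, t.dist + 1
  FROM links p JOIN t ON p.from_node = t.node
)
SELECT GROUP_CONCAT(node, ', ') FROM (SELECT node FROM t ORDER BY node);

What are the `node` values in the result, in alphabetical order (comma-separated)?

Base: (n14, dist=0).
Iteration 1: edges from {n14} -> (n15, dist=1), (n18, dist=1), (n34, dist=1), (n5, dist=1).
Iteration 2: edges from {n15,n18,n34,n5} -> (n30, dist=2). [UNION drops 1 duplicate row(s)]
Iteration 3: no outgoing edges from {n30}; recursion stops.

n14, n15, n18, n30, n34, n5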